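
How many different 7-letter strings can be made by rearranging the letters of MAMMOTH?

The 7 letters of MAMMOTH have repeats: M appearing 3 times.
The number of distinct arrangements is 7!/(3!) = 5040/6 = 840.

840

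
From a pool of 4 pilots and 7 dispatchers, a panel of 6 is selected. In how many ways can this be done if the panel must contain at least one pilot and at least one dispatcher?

Unrestricted: C(11,6) = 462 ways to pick any 6 of the 11.
Selections missing a whole group: no pilots → C(7,6) = 7; no dispatchers → C(4,6) = 0.
Both groups omitted at once is impossible, so 462 − 7 = 455.

455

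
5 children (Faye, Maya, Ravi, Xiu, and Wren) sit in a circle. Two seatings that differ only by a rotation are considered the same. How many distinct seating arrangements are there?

24

Seat Faye anywhere (absorbing the rotational symmetry), then permute the other 4: (4)! = 24.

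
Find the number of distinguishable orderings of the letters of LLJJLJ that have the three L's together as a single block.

4

Treat the 3 copies of L as a single block. The multiset to arrange is then {LLL, J, J, J}, 4 items in all.
That gives (4)!/(3!) = 4 arrangements.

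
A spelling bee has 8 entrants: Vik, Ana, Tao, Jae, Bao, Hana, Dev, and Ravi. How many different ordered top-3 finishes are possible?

This is an ordered selection of 3 from 8: P(8,3).
That gives 8 × 7 × 6 = 336.

336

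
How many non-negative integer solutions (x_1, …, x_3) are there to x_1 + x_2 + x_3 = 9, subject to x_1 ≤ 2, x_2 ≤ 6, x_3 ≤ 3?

Without the upper bounds there are C(11,2) = 55 ways to split 9 among 3 variables.
Subtract solutions that violate a single cap (substitute x_i' = x_i − (cap_i+1)): x_1 ≥ 3 gives C(8,2) = 28; x_2 ≥ 7 gives C(4,2) = 6; x_3 ≥ 4 gives C(7,2) = 21. Together 55.
Add back pairs where two caps are both exceeded: 0 + 6 + 0 = 6.
By inclusion–exclusion the count is 55 − 55 + 6 = 6.

6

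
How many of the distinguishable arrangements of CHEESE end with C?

With the last slot taken by C, it remains to arrange the other 5 letters (HEESE).
Those 5 letters have E appearing 3 times, giving (5)!/(3!) = 20.

20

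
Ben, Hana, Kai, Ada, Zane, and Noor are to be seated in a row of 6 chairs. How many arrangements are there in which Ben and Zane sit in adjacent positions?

Treat {Ben, Zane} as a single unit. There are 5 units to order, and the pair itself can be ordered 2 ways.
That gives 2 × 5! = 2 × 120 = 240.

240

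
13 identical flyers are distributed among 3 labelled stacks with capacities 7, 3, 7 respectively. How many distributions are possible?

By stars and bars, unrestricted non-negative solutions to x_1+…+x_3 = 13 number C(13+2,2) = 105.
Subtract solutions that violate a single cap (substitute x_i' = x_i − (cap_i+1)): x_1 ≥ 8 gives C(7,2) = 21; x_2 ≥ 4 gives C(11,2) = 55; x_3 ≥ 8 gives C(7,2) = 21. Together 97.
Add back pairs where two caps are both exceeded: 3 + 0 + 3 = 6.
By inclusion–exclusion the count is 105 − 97 + 6 = 14.

14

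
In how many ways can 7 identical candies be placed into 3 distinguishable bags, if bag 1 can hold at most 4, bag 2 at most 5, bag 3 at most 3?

17

Without the upper bounds there are C(9,2) = 36 ways to split 7 among 3 bags.
Subtract solutions that violate a single cap (substitute x_i' = x_i − (cap_i+1)): x_1 ≥ 5 gives C(4,2) = 6; x_2 ≥ 6 gives C(3,2) = 3; x_3 ≥ 4 gives C(5,2) = 10. Together 19.
No two caps can be exceeded simultaneously, so the pair terms are all 0.
By inclusion–exclusion the count is 36 − 19 + 0 = 17.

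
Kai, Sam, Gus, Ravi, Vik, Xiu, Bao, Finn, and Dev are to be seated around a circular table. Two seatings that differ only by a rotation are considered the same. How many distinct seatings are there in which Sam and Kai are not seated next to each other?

30240

Without the restriction there are (8)! = 40320 seatings.
Those with Sam next to Kai: fuse the pair into one unit and seat 8 units around a circle — 2·(7)! = 10080.
Subtracting, 40320 − 10080 = 30240.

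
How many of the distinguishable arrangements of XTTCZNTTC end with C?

1680

With the last slot taken by C, it remains to arrange the other 8 letters (XTTZNTTC).
Those 8 letters have T appearing 4 times, giving (8)!/(4!) = 1680.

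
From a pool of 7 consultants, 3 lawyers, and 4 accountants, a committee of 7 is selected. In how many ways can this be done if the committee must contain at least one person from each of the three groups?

2982

Total 7-person selections from all 14: C(14,7) = 3432.
Subtract selections that omit an entire group: no consultants → C(7,7) = 1; no lawyers → C(11,7) = 330; no accountants → C(10,7) = 120.
Add back selections omitting two groups (i.e. drawn from a single group): C(7,7) + C(3,7) + C(4,7) = 1.
By inclusion–exclusion: 3432 − 451 + 1 = 2982.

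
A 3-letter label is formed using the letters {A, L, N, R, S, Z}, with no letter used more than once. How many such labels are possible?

This is a permutation of 3 out of 6: P(6,3) = 6!/3!.
That product is 6 × 5 × 4 = 120.

120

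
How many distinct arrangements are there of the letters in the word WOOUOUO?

105

Letter multiplicities in WOOUOUO: O×4, U×2, W×1.
The number of distinct arrangements is 7!/(4!·2!) = 5040/48 = 105.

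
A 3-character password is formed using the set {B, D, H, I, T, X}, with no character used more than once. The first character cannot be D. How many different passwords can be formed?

100

The first character has 6−1 = 5 choices (anything except D).
The remaining 2 characters are filled from the other 5 symbols without repetition: 5 × 4 = 20.
Total: 5 × 20 = 100.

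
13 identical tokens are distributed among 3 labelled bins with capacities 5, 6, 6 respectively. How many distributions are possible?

Ignoring the caps, the number of non-negative solutions to x_1+…+x_3 = 13 is C(15,2) = 105.
Subtract solutions that violate a single cap (substitute x_i' = x_i − (cap_i+1)): x_1 ≥ 6 gives C(9,2) = 36; x_2 ≥ 7 gives C(8,2) = 28; x_3 ≥ 7 gives C(8,2) = 28. Together 92.
Add back pairs where two caps are both exceeded: 1 + 1 + 0 = 2.
By inclusion–exclusion the count is 105 − 92 + 2 = 15.

15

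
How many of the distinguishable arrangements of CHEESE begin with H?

20

Fix H in the first position and arrange the remaining 5 letters.
Those 5 letters have E appearing 3 times, giving (5)!/(3!) = 20.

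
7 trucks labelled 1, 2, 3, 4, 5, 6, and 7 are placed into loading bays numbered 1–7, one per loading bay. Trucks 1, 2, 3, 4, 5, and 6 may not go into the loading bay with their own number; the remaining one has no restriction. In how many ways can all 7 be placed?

Let Aᵢ (for 1 ≤ i ≤ 6) be the placements that put truck i in its forbidden loading bay. Any j of these fix j positions, leaving (7−j)! ways to fill the rest, and there are C(6,j) ways to pick which j.
By inclusion–exclusion, the number of valid placements is Σ_{j=0}^{6} (−1)^j C(6,j)·(7−j)!.
Computing: 5040 − 4320 + 1800 − 480 + 90 − 12 + 1 = 2119.

2119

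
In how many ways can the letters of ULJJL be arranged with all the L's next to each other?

Treat the 2 copies of L as a single block. The multiset to arrange is then {LL, J, J, U}, 4 items in all.
That gives (4)!/(2!) = 12 arrangements.

12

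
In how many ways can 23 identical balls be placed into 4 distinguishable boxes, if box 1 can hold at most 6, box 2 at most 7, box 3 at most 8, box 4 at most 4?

10

By stars and bars, unrestricted non-negative solutions to x_1+…+x_4 = 23 number C(23+3,3) = 2600.
Subtract solutions that violate a single cap (substitute x_i' = x_i − (cap_i+1)): x_1 ≥ 7 gives C(19,3) = 969; x_2 ≥ 8 gives C(18,3) = 816; x_3 ≥ 9 gives C(17,3) = 680; x_4 ≥ 5 gives C(21,3) = 1330. Together 3795.
Add back pairs where two caps are both exceeded: 165 + 120 + 364 + 84 + 286 + 220 = 1239.
Subtract triples: 0 + 20 + 10 + 4 = 34.
By inclusion–exclusion the count is 2600 − 3795 + 1239 − 34 = 10.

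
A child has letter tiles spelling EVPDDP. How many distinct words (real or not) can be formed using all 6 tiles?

180

The 6 letters of EVPDDP have repeats: D appearing twice and P appearing twice.
Dividing 6! = 720 by 2!·2! = 4 for the repeated letters gives 180.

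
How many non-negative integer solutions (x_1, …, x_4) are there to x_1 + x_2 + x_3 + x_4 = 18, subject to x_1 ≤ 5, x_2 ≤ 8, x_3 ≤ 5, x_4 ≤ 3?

20

Without the upper bounds there are C(21,3) = 1330 ways to split 18 among 4 variables.
Subtract solutions that violate a single cap (substitute x_i' = x_i − (cap_i+1)): x_1 ≥ 6 gives C(15,3) = 455; x_2 ≥ 9 gives C(12,3) = 220; x_3 ≥ 6 gives C(15,3) = 455; x_4 ≥ 4 gives C(17,3) = 680. Together 1810.
Add back pairs where two caps are both exceeded: 20 + 84 + 165 + 20 + 56 + 165 = 510.
Subtract triples: 0 + 0 + 10 + 0 = 10.
By inclusion–exclusion the count is 1330 − 1810 + 510 − 10 = 20.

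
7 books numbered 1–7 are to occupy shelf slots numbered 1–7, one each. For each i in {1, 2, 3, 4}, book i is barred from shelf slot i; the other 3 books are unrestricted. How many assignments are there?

2790

Let Aᵢ (for 1 ≤ i ≤ 4) be the placements that put book i in its forbidden shelf slot. Any j of these fix j positions, leaving (7−j)! ways to fill the rest, and there are C(4,j) ways to pick which j.
By inclusion–exclusion, the number of valid placements is Σ_{j=0}^{4} (−1)^j C(4,j)·(7−j)!.
Computing: 5040 − 2880 + 720 − 96 + 6 = 2790.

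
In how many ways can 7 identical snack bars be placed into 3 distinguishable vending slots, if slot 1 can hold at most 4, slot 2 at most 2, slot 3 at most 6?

14

By stars and bars, unrestricted non-negative solutions to x_1+…+x_3 = 7 number C(7+2,2) = 36.
Subtract solutions that violate a single cap (substitute x_i' = x_i − (cap_i+1)): x_1 ≥ 5 gives C(4,2) = 6; x_2 ≥ 3 gives C(6,2) = 15; x_3 ≥ 7 gives C(2,2) = 1. Together 22.
No two caps can be exceeded simultaneously, so the pair terms are all 0.
By inclusion–exclusion the count is 36 − 22 + 0 = 14.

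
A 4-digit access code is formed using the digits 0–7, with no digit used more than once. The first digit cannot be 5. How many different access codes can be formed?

1470

The first digit has 8−1 = 7 choices (anything except 5).
The remaining 3 digits are filled from the other 7 symbols without repetition: 7 × 6 × 5 = 210.
Total: 7 × 210 = 1470.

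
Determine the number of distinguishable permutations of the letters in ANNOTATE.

The 8 letters of ANNOTATE have repeats: A appearing twice, N appearing twice, and T appearing twice.
So there are 8! / (2!·2!·2!) = 5040 distinguishable arrangements.

5040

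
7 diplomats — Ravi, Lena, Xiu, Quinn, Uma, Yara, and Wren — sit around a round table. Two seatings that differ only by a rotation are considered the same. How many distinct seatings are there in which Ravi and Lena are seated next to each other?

240

Glue Ravi and Lena into a block (2 internal orders). Seating 6 units around a circle gives (5)! arrangements.
So 2 × (5)! = 2 × 120 = 240.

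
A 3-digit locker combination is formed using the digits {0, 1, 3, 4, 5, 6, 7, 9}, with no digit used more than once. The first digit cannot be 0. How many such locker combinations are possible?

294

The first digit has 8−1 = 7 choices (anything except 0).
The remaining 2 digits are filled from the other 7 symbols without repetition: 7 × 6 = 42.
Total: 7 × 42 = 294.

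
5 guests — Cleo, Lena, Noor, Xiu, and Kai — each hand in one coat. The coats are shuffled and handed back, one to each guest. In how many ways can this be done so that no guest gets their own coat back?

44

Count assignments avoiding every fixed point. For any j of the 5 guests fixed to their own coat, the other 5−j can be arranged in (5−j)! ways.
By inclusion–exclusion this is Σ_{j=0}^{5} (−1)^j C(5,j)·(5−j)!.
Computing: 120 − 120 + 60 − 20 + 5 − 1 = 44.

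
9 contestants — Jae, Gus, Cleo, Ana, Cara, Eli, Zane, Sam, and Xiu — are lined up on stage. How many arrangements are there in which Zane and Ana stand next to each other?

80640

Place the 7 others and the Zane-Ana pair as 8 objects in a line; the pair has 2 internal arrangements.
That gives 2 × 8! = 2 × 40320 = 80640.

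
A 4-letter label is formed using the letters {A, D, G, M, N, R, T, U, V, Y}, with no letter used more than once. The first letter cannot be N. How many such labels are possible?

The first letter has 10−1 = 9 choices (anything except N).
The remaining 3 letters are filled from the other 9 symbols without repetition: 9 × 8 × 7 = 504.
Total: 9 × 504 = 4536.

4536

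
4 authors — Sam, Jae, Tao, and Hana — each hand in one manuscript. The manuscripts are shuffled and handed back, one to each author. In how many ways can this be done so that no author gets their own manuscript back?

Let Aᵢ be the assignments in which author i gets their own manuscript. We want the size of the complement of A₁∪…∪A_4.
By inclusion–exclusion this is Σ_{j=0}^{4} (−1)^j C(4,j)·(4−j)!.
Computing: 24 − 24 + 12 − 4 + 1 = 9.

9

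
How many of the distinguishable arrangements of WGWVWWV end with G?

15

Fix G in the last position and arrange the remaining 6 letters.
Those 6 letters have V appearing twice and W appearing 4 times, giving (6)!/(4!·2!) = 15.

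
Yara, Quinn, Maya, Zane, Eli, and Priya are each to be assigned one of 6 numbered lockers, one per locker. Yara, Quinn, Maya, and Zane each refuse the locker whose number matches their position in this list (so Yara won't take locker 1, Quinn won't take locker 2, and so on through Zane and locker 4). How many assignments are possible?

362

Let Aᵢ (for 1 ≤ i ≤ 4) be the placements that put person i in their forbidden locker. Any j of these fix j positions, leaving (6−j)! ways to fill the rest, and there are C(4,j) ways to pick which j.
By inclusion–exclusion, the number of valid placements is Σ_{j=0}^{4} (−1)^j C(4,j)·(6−j)!.
Computing: 720 − 480 + 144 − 24 + 2 = 362.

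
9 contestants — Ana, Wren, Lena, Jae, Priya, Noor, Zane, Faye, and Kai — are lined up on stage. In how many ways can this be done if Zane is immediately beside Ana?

80640

Glue Zane and Ana into one block (2 internal orders), leaving 8 units to arrange in a row.
That gives 2 × 8! = 2 × 40320 = 80640.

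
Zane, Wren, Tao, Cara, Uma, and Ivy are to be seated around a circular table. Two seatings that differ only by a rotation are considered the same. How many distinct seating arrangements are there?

120

Around a circle, 6 distinct people have 6!/6 = (5)! = 120 rotationally distinct seatings.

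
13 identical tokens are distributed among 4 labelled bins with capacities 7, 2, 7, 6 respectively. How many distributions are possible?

118

By stars and bars, unrestricted non-negative solutions to x_1+…+x_4 = 13 number C(13+3,3) = 560.
Subtract solutions that violate a single cap (substitute x_i' = x_i − (cap_i+1)): x_1 ≥ 8 gives C(8,3) = 56; x_2 ≥ 3 gives C(13,3) = 286; x_3 ≥ 8 gives C(8,3) = 56; x_4 ≥ 7 gives C(9,3) = 84. Together 482.
Add back pairs where two caps are both exceeded: 10 + 0 + 0 + 10 + 20 + 0 = 40.
By inclusion–exclusion the count is 560 − 482 + 40 = 118.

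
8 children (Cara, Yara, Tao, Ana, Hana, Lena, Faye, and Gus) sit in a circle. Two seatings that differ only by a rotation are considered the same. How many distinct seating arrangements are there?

Seat Cara anywhere (absorbing the rotational symmetry), then permute the other 7: (7)! = 5040.

5040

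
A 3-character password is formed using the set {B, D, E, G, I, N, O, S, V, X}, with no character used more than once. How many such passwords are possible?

720

With no repetition, fill the 3 characters in order: 10 choices, then 9, down to 8.
10 × 9 × 8 = 720.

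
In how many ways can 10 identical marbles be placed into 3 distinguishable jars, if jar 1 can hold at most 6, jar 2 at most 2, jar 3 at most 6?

12

Ignoring the caps, the number of non-negative solutions to x_1+…+x_3 = 10 is C(12,2) = 66.
Subtract solutions that violate a single cap (substitute x_i' = x_i − (cap_i+1)): x_1 ≥ 7 gives C(5,2) = 10; x_2 ≥ 3 gives C(9,2) = 36; x_3 ≥ 7 gives C(5,2) = 10. Together 56.
Add back pairs where two caps are both exceeded: 1 + 0 + 1 = 2.
By inclusion–exclusion the count is 66 − 56 + 2 = 12.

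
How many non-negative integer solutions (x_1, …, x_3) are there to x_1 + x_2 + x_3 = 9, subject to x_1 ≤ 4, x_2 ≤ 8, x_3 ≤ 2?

By stars and bars, unrestricted non-negative solutions to x_1+…+x_3 = 9 number C(9+2,2) = 55.
Subtract solutions that violate a single cap (substitute x_i' = x_i − (cap_i+1)): x_1 ≥ 5 gives C(6,2) = 15; x_2 ≥ 9 gives C(2,2) = 1; x_3 ≥ 3 gives C(8,2) = 28. Together 44.
Add back pairs where two caps are both exceeded: 0 + 3 + 0 = 3.
By inclusion–exclusion the count is 55 − 44 + 3 = 14.

14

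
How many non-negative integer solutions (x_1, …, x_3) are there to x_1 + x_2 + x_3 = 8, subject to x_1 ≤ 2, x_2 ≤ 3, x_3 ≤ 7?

11

Ignoring the caps, the number of non-negative solutions to x_1+…+x_3 = 8 is C(10,2) = 45.
Subtract solutions that violate a single cap (substitute x_i' = x_i − (cap_i+1)): x_1 ≥ 3 gives C(7,2) = 21; x_2 ≥ 4 gives C(6,2) = 15; x_3 ≥ 8 gives C(2,2) = 1. Together 37.
Add back pairs where two caps are both exceeded: 3 + 0 + 0 = 3.
By inclusion–exclusion the count is 45 − 37 + 3 = 11.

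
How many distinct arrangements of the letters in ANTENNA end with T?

60

Fix T in the last position and arrange the remaining 6 letters.
Those 6 letters have A appearing twice and N appearing 3 times, giving (6)!/(3!·2!) = 60.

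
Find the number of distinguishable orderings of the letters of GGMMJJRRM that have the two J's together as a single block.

1680

Treat the 2 copies of J as a single block. The multiset to arrange is then {JJ, G, G, M, M, M, R, R}, 8 items in all.
That gives (8)!/(3!·2!·2!) = 1680 arrangements.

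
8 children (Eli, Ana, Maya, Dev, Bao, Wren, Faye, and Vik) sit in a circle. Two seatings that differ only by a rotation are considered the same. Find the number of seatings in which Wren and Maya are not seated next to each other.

3600

Without the restriction there are (7)! = 5040 seatings.
Seatings with Wren beside Maya: treat them as a block with 2 internal orders, giving 2 × (6)! = 1440.
Subtracting, 5040 − 1440 = 3600.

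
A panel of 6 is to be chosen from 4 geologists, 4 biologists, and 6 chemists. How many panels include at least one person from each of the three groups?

2556

With no constraint there are C(14,6) = 3003 possible selections.
Selections missing a whole group: no geologists → C(10,6) = 210; no biologists → C(10,6) = 210; no chemists → C(8,6) = 28.
Add back selections omitting two groups (i.e. drawn from a single group): C(4,6) + C(4,6) + C(6,6) = 1.
By inclusion–exclusion: 3003 − 448 + 1 = 2556.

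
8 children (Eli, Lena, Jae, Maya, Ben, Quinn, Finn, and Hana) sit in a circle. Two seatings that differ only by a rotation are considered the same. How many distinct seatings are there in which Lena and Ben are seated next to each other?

1440

Glue Lena and Ben into a block (2 internal orders). Seating 7 units around a circle gives (6)! arrangements.
So 2 × (6)! = 2 × 720 = 1440.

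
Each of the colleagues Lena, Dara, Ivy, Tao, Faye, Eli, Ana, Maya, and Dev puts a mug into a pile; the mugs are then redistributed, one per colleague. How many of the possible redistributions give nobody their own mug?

133496

Count assignments avoiding every fixed point. For any j of the 9 colleagues fixed to their own mug, the other 9−j can be arranged in (9−j)! ways.
By inclusion–exclusion this is Σ_{j=0}^{9} (−1)^j C(9,j)·(9−j)!.
Computing: 362880 − 362880 + 181440 − 60480 + 15120 − 3024 + 504 − 72 + 9 − 1 = 133496.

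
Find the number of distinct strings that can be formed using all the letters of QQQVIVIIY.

The 9 letters of QQQVIVIIY have repeats: I appearing 3 times, Q appearing 3 times, and V appearing twice.
The number of distinct arrangements is 9!/(3!·3!·2!) = 362880/72 = 5040.

5040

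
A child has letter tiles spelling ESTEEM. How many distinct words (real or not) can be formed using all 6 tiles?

120

Letter multiplicities in ESTEEM: E×3, M×1, S×1, T×1.
The number of distinct arrangements is 6!/(3!) = 720/6 = 120.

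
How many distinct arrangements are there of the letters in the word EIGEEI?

60

The 6 letters of EIGEEI have repeats: E appearing 3 times and I appearing twice.
Dividing 6! = 720 by 3!·2! = 12 for the repeated letters gives 60.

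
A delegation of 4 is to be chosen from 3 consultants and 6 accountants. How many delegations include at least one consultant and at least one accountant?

Total 4-person selections from all 9: C(9,4) = 126.
Subtract selections that omit an entire group: no consultants → C(6,4) = 15; no accountants → C(3,4) = 0.
Both groups omitted at once is impossible, so 126 − 15 = 111.

111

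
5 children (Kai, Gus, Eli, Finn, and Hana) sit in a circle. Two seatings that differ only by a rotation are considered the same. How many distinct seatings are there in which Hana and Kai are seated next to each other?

12

Glue Hana and Kai into a block (2 internal orders). Seating 4 units around a circle gives (3)! arrangements.
So 2 × (3)! = 2 × 6 = 12.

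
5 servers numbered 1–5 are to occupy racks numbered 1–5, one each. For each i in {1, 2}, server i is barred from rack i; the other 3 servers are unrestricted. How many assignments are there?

Let Aᵢ (for i ∈ {1, 2}) be the placements that put server i in its forbidden rack. Any j of these fix j positions, leaving (5−j)! ways to fill the rest, and there are C(2,j) ways to pick which j.
By inclusion–exclusion, the number of valid placements is Σ_{j=0}^{2} (−1)^j C(2,j)·(5−j)!.
Computing: 120 − 48 + 6 = 78.

78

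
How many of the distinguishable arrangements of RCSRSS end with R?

20

With the last slot taken by R, it remains to arrange the other 5 letters (CSRSS).
Those 5 letters have S appearing 3 times, giving (5)!/(3!) = 20.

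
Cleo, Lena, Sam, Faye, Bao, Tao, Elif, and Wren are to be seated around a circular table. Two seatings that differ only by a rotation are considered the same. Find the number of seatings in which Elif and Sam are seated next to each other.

Treat {Elif, Sam} as one unit (2 internal orders) and seat the resulting 7 units around the table: (6)! circular arrangements.
So 2 × (6)! = 2 × 720 = 1440.

1440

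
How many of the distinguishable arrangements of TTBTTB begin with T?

With the first slot taken by T, it remains to arrange the other 5 letters (TBTTB).
Those 5 letters have B appearing twice and T appearing 3 times, giving (5)!/(3!·2!) = 10.

10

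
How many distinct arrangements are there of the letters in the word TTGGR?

30

TTGGR has 5 letters with G appearing twice and T appearing twice.
The number of distinct arrangements is 5!/(2!·2!) = 120/4 = 30.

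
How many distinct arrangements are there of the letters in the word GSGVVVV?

Letter multiplicities in GSGVVVV: G×2, S×1, V×4.
The number of distinct arrangements is 7!/(4!·2!) = 5040/48 = 105.

105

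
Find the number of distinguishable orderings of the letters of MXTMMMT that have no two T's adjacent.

75

There are 7!/(4!·2!) = 105 arrangements of MXTMMMT in total.
Arrangements with the T's together: treat TT as one letter, giving (6)!/(4!) = 30.
Hence 105 − 30 = 75.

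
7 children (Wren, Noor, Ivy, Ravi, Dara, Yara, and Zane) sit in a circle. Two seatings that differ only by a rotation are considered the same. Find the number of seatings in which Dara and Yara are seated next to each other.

240

Glue Dara and Yara into a block (2 internal orders). Seating 6 units around a circle gives (5)! arrangements.
So 2 × (5)! = 2 × 120 = 240.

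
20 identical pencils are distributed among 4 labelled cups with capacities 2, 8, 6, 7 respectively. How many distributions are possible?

19

Without the upper bounds there are C(23,3) = 1771 ways to split 20 among 4 cups.
Subtract solutions that violate a single cap (substitute x_i' = x_i − (cap_i+1)): x_1 ≥ 3 gives C(20,3) = 1140; x_2 ≥ 9 gives C(14,3) = 364; x_3 ≥ 7 gives C(16,3) = 560; x_4 ≥ 8 gives C(15,3) = 455. Together 2519.
Add back pairs where two caps are both exceeded: 165 + 286 + 220 + 35 + 20 + 56 = 782.
Subtract triples: 4 + 1 + 10 + 0 = 15.
By inclusion–exclusion the count is 1771 − 2519 + 782 − 15 = 19.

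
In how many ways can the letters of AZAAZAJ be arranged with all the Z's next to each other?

Treat the 2 copies of Z as a single block. The multiset to arrange is then {ZZ, A, A, A, A, J}, 6 items in all.
That gives (6)!/(4!) = 30 arrangements.

30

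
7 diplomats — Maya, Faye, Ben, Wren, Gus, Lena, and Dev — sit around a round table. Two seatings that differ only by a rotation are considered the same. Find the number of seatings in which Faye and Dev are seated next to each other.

240

Glue Faye and Dev into a block (2 internal orders). Seating 6 units around a circle gives (5)! arrangements.
So 2 × (5)! = 2 × 120 = 240.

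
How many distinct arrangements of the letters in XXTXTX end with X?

With the last slot taken by X, it remains to arrange the other 5 letters (XTXTX).
Those 5 letters have T appearing twice and X appearing 3 times, giving (5)!/(3!·2!) = 10.

10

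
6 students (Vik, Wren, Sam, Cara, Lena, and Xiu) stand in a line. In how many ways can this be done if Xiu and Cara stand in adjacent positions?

Glue Xiu and Cara into one block (2 internal orders), leaving 5 units to arrange in a row.
That gives 2 × 5! = 2 × 120 = 240.

240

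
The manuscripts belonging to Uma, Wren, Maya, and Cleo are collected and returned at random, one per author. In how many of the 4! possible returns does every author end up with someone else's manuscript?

This is the derangement count D_4: permutations of 4 items with no fixed point.
By inclusion–exclusion this is Σ_{j=0}^{4} (−1)^j C(4,j)·(4−j)!.
Computing: 24 − 24 + 12 − 4 + 1 = 9.

9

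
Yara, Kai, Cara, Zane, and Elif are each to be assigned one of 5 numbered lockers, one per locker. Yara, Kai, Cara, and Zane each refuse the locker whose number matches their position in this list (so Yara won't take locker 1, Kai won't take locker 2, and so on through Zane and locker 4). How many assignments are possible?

53

Let Aᵢ (for 1 ≤ i ≤ 4) be the placements that put person i in their forbidden locker. Any j of these fix j positions, leaving (5−j)! ways to fill the rest, and there are C(4,j) ways to pick which j.
By inclusion–exclusion, the number of valid placements is Σ_{j=0}^{4} (−1)^j C(4,j)·(5−j)!.
Computing: 120 − 96 + 36 − 8 + 1 = 53.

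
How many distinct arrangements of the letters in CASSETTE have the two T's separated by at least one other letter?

Total arrangements of CASSETTE: 8!/(2!·2!·2!) = 5040.
If the two T's are adjacent, glue them into one block, leaving 7 items to arrange: (7)!/(2!·2!) = 1260 ways.
Hence 5040 − 1260 = 3780.

3780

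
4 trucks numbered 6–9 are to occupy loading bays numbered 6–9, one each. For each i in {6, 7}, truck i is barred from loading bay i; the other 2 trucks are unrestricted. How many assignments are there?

Let Aᵢ (for i ∈ {6, 7}) be the placements that put truck i in its forbidden loading bay. Any j of these fix j positions, leaving (4−j)! ways to fill the rest, and there are C(2,j) ways to pick which j.
By inclusion–exclusion, the number of valid placements is Σ_{j=0}^{2} (−1)^j C(2,j)·(4−j)!.
Computing: 24 − 12 + 2 = 14.

14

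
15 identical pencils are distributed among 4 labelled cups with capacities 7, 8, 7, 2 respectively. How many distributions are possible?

Ignoring the caps, the number of non-negative solutions to x_1+…+x_4 = 15 is C(18,3) = 816.
Subtract solutions that violate a single cap (substitute x_i' = x_i − (cap_i+1)): x_1 ≥ 8 gives C(10,3) = 120; x_2 ≥ 9 gives C(9,3) = 84; x_3 ≥ 8 gives C(10,3) = 120; x_4 ≥ 3 gives C(15,3) = 455. Together 779.
Add back pairs where two caps are both exceeded: 0 + 0 + 35 + 0 + 20 + 35 = 90.
By inclusion–exclusion the count is 816 − 779 + 90 = 127.

127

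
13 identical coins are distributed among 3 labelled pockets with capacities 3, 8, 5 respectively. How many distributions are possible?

Without the upper bounds there are C(15,2) = 105 ways to split 13 among 3 pockets.
Subtract solutions that violate a single cap (substitute x_i' = x_i − (cap_i+1)): x_1 ≥ 4 gives C(11,2) = 55; x_2 ≥ 9 gives C(6,2) = 15; x_3 ≥ 6 gives C(9,2) = 36. Together 106.
Add back pairs where two caps are both exceeded: 1 + 10 + 0 = 11.
By inclusion–exclusion the count is 105 − 106 + 11 = 10.

10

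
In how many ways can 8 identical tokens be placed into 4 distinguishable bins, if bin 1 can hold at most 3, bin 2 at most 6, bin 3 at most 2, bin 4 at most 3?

Without the upper bounds there are C(11,3) = 165 ways to split 8 among 4 bins.
Subtract solutions that violate a single cap (substitute x_i' = x_i − (cap_i+1)): x_1 ≥ 4 gives C(7,3) = 35; x_2 ≥ 7 gives C(4,3) = 4; x_3 ≥ 3 gives C(8,3) = 56; x_4 ≥ 4 gives C(7,3) = 35. Together 130.
Add back pairs where two caps are both exceeded: 0 + 4 + 1 + 0 + 0 + 4 = 9.
By inclusion–exclusion the count is 165 − 130 + 9 = 44.

44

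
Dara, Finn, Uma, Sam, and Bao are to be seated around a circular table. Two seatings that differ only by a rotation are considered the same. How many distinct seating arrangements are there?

Fix one person's seat to break rotational symmetry; the remaining 4 people can be arranged in (4)! = 24 ways.

24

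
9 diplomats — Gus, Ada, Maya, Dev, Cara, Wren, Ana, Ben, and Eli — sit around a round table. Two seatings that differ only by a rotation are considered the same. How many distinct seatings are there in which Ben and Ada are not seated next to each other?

30240

Without the restriction there are (8)! = 40320 seatings.
Seatings with Ben beside Ada: treat them as a block with 2 internal orders, giving 2 × (7)! = 10080.
Subtracting, 40320 − 10080 = 30240.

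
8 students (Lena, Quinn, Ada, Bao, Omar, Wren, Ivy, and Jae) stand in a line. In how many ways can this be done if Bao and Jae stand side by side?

10080

Treat {Bao, Jae} as a single unit. There are 7 units to order, and the pair itself can be ordered 2 ways.
That gives 2 × 7! = 2 × 5040 = 10080.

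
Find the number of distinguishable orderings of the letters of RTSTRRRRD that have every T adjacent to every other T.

336

Treat the 2 copies of T as a single block. The multiset to arrange is then {TT, D, R, R, R, R, R, S}, 8 items in all.
That gives (8)!/(5!) = 336 arrangements.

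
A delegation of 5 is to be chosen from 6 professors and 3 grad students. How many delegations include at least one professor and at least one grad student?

Unrestricted: C(9,5) = 126 ways to pick any 5 of the 9.
Subtract selections that omit an entire group: no professors → C(3,5) = 0; no grad students → C(6,5) = 6.
Both groups omitted at once is impossible, so 126 − 6 = 120.

120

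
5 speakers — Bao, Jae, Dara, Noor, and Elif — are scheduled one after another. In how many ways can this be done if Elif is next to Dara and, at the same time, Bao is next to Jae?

24

Treat {Elif,Dara} as one block (2 orders) and {Bao,Jae} as another (2 orders).
That leaves 3 units to arrange: 2 × 2 × 3! = 4 × 6 = 24.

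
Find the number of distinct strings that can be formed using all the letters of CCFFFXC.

The 7 letters of CCFFFXC have repeats: C appearing 3 times and F appearing 3 times.
So there are 7! / (3!·3!) = 140 distinguishable arrangements.

140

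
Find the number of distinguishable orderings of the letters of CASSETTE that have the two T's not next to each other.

Total arrangements of CASSETTE: 8!/(2!·2!·2!) = 5040.
If the two T's are adjacent, glue them into one block, leaving 7 items to arrange: (7)!/(2!·2!) = 1260 ways.
Subtracting, 5040 − 1260 = 3780 arrangements keep the T's apart.

3780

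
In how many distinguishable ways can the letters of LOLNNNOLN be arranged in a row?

1260

LOLNNNOLN has 9 letters with L appearing 3 times, N appearing 4 times, and O appearing twice.
So there are 9! / (4!·3!·2!) = 1260 distinguishable arrangements.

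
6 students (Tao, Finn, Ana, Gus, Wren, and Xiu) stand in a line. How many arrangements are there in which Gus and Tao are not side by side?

There are 6! = 720 arrangements in all. If Gus and Tao are adjacent, merging them into one block gives 2·(5)! = 240 arrangements.
So 720 − 240 = 480 arrangements keep them apart.

480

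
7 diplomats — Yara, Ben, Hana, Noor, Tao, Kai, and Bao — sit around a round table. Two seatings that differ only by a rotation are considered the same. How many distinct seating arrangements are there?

Fix one person's seat to break rotational symmetry; the remaining 6 people can be arranged in (6)! = 720 ways.

720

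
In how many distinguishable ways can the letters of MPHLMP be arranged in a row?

Letter multiplicities in MPHLMP: H×1, L×1, M×2, P×2.
So there are 6! / (2!·2!) = 180 distinguishable arrangements.

180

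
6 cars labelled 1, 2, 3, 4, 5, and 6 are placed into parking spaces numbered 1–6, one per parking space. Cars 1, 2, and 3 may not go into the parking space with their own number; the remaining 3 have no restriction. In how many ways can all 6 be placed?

426

Let Aᵢ (for i ∈ {1, 2, 3}) be the placements that put car i in its forbidden parking space. Any j of these fix j positions, leaving (6−j)! ways to fill the rest, and there are C(3,j) ways to pick which j.
By inclusion–exclusion, the number of valid placements is Σ_{j=0}^{3} (−1)^j C(3,j)·(6−j)!.
Computing: 720 − 360 + 72 − 6 = 426.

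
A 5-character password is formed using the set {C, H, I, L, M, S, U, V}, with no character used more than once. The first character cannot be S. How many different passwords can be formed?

5880

The first character has 8−1 = 7 choices (anything except S).
The remaining 4 characters are filled from the other 7 symbols without repetition: 7 × 6 × 5 × 4 = 840.
Total: 7 × 840 = 5880.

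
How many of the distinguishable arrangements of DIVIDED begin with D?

180

Fix D in the first position and arrange the remaining 6 letters.
Those 6 letters have D appearing twice and I appearing twice, giving (6)!/(2!·2!) = 180.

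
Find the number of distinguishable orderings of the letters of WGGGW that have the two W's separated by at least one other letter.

6

Total arrangements of WGGGW: 5!/(3!·2!) = 10.
If the two W's are adjacent, glue them into one block, leaving 4 items to arrange: (4)!/(3!) = 4 ways.
Hence 10 − 4 = 6.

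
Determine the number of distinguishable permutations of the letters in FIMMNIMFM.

3780

FIMMNIMFM has 9 letters with F appearing twice, I appearing twice, and M appearing 4 times.
The number of distinct arrangements is 9!/(4!·2!·2!) = 362880/96 = 3780.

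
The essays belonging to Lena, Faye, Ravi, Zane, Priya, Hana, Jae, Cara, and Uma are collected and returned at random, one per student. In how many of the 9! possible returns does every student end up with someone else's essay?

Let Aᵢ be the assignments in which student i gets their own essay. We want the size of the complement of A₁∪…∪A_9.
By inclusion–exclusion this is Σ_{j=0}^{9} (−1)^j C(9,j)·(9−j)!.
Computing: 362880 − 362880 + 181440 − 60480 + 15120 − 3024 + 504 − 72 + 9 − 1 = 133496.

133496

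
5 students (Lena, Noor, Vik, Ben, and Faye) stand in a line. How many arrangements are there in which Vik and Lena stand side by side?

48

Treat {Vik, Lena} as a single unit. There are 4 units to order, and the pair itself can be ordered 2 ways.
That gives 2 × 4! = 2 × 24 = 48.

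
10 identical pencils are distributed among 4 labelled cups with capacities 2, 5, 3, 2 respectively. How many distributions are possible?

Ignoring the caps, the number of non-negative solutions to x_1+…+x_4 = 10 is C(13,3) = 286.
Subtract solutions that violate a single cap (substitute x_i' = x_i − (cap_i+1)): x_1 ≥ 3 gives C(10,3) = 120; x_2 ≥ 6 gives C(7,3) = 35; x_3 ≥ 4 gives C(9,3) = 84; x_4 ≥ 3 gives C(10,3) = 120. Together 359.
Add back pairs where two caps are both exceeded: 4 + 20 + 35 + 1 + 4 + 20 = 84.
Subtract triples: 0 + 0 + 1 + 0 = 1.
By inclusion–exclusion the count is 286 − 359 + 84 − 1 = 10.

10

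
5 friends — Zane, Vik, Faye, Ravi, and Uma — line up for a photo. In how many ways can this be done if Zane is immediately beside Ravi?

Place the 3 others and the Zane-Ravi pair as 4 objects in a line; the pair has 2 internal arrangements.
That gives 2 × 4! = 2 × 24 = 48.

48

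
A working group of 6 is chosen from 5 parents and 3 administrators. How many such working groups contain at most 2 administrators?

Split by how many administrators are chosen (0 through 2).
Sum: C(3,0)·C(5,6) + C(3,1)·C(5,5) + C(3,2)·C(5,4) = 0 + 3 + 15 = 18.

18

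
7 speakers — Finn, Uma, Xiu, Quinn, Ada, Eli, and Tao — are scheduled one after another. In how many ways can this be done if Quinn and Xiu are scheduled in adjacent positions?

1440

Place the 5 others and the Quinn-Xiu pair as 6 objects in a line; the pair has 2 internal arrangements.
So the count is 2·(6)! = 1440.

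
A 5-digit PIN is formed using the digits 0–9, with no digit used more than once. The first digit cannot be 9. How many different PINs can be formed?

The first digit has 10−1 = 9 choices (anything except 9).
The remaining 4 digits are filled from the other 9 symbols without repetition: 9 × 8 × 7 × 6 = 3024.
Total: 9 × 3024 = 27216.

27216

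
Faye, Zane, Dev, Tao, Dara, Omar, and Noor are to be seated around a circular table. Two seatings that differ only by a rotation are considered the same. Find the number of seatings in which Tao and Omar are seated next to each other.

Glue Tao and Omar into a block (2 internal orders). Seating 6 units around a circle gives (5)! arrangements.
So 2 × (5)! = 2 × 120 = 240.

240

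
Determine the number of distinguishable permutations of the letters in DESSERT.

The 7 letters of DESSERT have repeats: E appearing twice and S appearing twice.
So there are 7! / (2!·2!) = 1260 distinguishable arrangements.

1260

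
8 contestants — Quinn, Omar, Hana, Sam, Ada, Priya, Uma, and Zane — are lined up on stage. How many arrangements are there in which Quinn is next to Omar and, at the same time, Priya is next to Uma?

2880

Treat {Quinn,Omar} as one block (2 orders) and {Priya,Uma} as another (2 orders).
That leaves 6 units to arrange: 2 × 2 × 6! = 4 × 720 = 2880.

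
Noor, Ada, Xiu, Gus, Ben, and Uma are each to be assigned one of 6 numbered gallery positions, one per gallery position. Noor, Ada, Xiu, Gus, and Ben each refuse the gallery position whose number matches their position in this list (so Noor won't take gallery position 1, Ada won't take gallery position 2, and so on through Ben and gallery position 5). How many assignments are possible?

Let Aᵢ (for 1 ≤ i ≤ 5) be the placements that put person i in their forbidden gallery position. Any j of these fix j positions, leaving (6−j)! ways to fill the rest, and there are C(5,j) ways to pick which j.
By inclusion–exclusion, the number of valid placements is Σ_{j=0}^{5} (−1)^j C(5,j)·(6−j)!.
Computing: 720 − 600 + 240 − 60 + 10 − 1 = 309.

309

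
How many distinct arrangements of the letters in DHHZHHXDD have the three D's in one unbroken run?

210

Treat the 3 copies of D as a single block. The multiset to arrange is then {DDD, H, H, H, H, X, Z}, 7 items in all.
That gives (7)!/(4!) = 210 arrangements.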